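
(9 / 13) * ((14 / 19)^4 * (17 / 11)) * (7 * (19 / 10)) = 20571768 / 4904185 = 4.19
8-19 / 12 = 77 / 12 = 6.42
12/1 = 12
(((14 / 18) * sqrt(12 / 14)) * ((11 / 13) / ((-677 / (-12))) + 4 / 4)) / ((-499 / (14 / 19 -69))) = 11586101 * sqrt(42) / 750980529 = 0.10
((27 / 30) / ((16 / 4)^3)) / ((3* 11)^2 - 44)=9 / 668800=0.00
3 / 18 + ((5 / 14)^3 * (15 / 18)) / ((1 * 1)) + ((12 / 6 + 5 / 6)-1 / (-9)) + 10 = 13.15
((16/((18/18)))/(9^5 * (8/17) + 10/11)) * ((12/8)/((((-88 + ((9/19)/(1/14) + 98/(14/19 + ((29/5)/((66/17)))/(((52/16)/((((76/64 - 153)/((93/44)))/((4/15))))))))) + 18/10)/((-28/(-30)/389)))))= -128573320568/4986381962360824603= -0.00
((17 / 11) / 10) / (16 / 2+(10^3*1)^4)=17 / 110000000000880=0.00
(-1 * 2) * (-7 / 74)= 7 / 37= 0.19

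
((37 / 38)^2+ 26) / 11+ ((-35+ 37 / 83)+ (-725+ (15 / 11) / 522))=-86838335641 / 114698364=-757.10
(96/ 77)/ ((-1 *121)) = -0.01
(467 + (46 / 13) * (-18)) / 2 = 5243 / 26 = 201.65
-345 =-345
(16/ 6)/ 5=8/ 15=0.53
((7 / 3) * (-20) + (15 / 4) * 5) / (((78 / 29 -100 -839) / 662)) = 3215665 / 162918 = 19.74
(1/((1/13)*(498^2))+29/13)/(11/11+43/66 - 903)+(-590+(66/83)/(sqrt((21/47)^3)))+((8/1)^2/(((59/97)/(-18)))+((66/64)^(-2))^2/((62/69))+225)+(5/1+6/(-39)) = -18062543031280583599/8016614942751558+1034*sqrt(987)/12201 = -2250.48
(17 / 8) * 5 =85 / 8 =10.62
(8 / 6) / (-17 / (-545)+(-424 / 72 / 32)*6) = -34880 / 28069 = -1.24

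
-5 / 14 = -0.36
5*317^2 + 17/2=1004907/2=502453.50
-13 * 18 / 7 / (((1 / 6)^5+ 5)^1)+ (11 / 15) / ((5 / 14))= -94555082 / 20412525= -4.63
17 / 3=5.67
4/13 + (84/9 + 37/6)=411/26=15.81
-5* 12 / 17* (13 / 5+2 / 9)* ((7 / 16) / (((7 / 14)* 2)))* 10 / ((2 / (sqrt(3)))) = -4445* sqrt(3) / 204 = -37.74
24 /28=6 /7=0.86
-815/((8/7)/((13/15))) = -14833/24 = -618.04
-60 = -60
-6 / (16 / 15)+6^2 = 243 / 8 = 30.38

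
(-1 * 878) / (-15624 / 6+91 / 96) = 84288 / 249893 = 0.34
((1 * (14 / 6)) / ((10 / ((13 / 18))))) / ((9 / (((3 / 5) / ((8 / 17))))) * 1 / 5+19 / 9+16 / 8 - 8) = -1547 / 22740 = -0.07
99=99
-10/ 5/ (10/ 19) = -19/ 5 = -3.80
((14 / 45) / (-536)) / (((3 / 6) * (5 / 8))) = -28 / 15075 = -0.00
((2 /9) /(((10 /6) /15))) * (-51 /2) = -51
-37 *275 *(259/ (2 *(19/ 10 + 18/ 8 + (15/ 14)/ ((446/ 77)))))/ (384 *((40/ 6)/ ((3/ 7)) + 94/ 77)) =-96966783375/ 2055104768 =-47.18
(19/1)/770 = 19/770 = 0.02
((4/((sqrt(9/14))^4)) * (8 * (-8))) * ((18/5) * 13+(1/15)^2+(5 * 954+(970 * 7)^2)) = -520551227155456/18225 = -28562481599.75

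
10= 10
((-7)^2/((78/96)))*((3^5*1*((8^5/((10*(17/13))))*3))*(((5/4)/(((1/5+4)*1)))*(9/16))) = 313528320/17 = 18442842.35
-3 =-3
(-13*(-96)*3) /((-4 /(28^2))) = -733824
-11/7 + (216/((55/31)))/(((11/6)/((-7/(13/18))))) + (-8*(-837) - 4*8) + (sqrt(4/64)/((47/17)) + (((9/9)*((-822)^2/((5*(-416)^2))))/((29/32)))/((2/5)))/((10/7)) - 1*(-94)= 190869887979139/31216625440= 6114.37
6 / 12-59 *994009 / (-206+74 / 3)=175939865 / 544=323418.87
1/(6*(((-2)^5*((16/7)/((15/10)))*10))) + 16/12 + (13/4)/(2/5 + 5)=1069891/552960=1.93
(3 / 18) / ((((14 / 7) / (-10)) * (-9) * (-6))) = -5 / 324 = -0.02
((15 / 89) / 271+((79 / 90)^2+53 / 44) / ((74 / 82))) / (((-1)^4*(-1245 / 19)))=-0.03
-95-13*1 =-108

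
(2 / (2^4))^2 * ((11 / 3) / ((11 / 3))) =1 / 64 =0.02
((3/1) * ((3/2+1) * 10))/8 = 75/8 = 9.38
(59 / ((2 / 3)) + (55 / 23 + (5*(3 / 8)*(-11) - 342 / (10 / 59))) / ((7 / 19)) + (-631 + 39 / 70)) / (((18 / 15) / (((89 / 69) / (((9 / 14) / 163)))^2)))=-57571508094184483 / 106436916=-540897935.21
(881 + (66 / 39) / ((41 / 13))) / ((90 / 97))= 3505871 / 3690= 950.10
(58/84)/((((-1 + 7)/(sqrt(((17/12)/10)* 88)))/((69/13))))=667* sqrt(2805)/16380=2.16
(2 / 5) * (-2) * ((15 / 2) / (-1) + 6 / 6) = 26 / 5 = 5.20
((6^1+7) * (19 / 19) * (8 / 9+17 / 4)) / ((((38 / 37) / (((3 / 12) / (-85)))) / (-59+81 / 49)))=25004785 / 2279088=10.97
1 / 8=0.12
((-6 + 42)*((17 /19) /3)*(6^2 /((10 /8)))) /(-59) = -5.24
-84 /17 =-4.94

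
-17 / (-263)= 17 / 263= 0.06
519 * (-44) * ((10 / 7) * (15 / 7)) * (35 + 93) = -438451200 / 49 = -8947983.67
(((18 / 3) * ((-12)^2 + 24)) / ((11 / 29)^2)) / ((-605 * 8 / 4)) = -423864 / 73205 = -5.79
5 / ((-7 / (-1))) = 5 / 7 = 0.71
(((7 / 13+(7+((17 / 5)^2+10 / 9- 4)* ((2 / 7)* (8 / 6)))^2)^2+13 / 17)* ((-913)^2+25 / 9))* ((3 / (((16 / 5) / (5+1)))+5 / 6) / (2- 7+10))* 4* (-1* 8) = -15166170069662113623847919743832 / 38663987482894921875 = -392255715383.00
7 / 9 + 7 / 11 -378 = -37282 / 99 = -376.59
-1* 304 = -304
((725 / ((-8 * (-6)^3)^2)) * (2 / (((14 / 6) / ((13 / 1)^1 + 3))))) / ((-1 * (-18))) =725 / 3919104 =0.00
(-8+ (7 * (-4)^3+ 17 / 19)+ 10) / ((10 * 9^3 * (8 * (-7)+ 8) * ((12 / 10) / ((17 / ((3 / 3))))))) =47923 / 2659392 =0.02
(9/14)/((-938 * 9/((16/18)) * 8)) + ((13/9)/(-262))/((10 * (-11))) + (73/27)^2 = 252105928567/34487553870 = 7.31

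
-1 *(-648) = 648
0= 0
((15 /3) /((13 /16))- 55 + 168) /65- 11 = -7746 /845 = -9.17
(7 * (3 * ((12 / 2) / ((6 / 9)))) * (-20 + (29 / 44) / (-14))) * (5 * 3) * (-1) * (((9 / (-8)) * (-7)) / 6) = 105028245 / 1408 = 74593.92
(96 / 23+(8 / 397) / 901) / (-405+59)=-17169548 / 1423276363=-0.01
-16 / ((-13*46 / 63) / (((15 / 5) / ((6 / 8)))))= 2016 / 299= 6.74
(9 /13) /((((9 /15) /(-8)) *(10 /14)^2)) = -1176 /65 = -18.09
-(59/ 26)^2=-3481/ 676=-5.15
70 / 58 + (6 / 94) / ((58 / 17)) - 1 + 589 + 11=1636215 / 2726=600.23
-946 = -946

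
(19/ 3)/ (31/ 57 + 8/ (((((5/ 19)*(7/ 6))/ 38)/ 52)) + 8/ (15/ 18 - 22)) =1604645/ 13045530803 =0.00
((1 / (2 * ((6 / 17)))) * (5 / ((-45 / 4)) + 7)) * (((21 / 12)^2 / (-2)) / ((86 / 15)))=-245735 / 99072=-2.48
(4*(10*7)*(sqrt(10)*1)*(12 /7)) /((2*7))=240*sqrt(10) /7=108.42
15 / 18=5 / 6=0.83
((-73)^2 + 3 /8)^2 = 1817743225 /64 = 28402237.89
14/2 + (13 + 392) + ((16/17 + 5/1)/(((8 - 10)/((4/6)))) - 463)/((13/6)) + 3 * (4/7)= 308020/1547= 199.11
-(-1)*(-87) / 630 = -29 / 210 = -0.14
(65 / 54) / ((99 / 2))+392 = 1047881 / 2673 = 392.02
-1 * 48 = -48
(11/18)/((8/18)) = 11/8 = 1.38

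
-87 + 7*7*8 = 305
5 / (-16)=-5 / 16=-0.31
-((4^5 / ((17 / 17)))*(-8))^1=8192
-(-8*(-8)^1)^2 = -4096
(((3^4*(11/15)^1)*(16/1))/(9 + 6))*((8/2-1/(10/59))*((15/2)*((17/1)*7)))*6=-16116408/25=-644656.32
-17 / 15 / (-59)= 17 / 885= 0.02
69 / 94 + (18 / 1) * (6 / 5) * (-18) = -182391 / 470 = -388.07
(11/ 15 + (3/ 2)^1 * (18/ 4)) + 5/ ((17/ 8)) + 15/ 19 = 205927/ 19380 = 10.63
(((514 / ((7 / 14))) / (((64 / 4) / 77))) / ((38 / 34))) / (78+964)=336413 / 79192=4.25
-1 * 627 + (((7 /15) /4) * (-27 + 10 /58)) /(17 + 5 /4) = -19915831 /31755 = -627.17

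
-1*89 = -89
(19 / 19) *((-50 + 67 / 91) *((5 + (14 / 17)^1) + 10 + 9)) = -1891826 / 1547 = -1222.90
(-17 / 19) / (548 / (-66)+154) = -561 / 91352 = -0.01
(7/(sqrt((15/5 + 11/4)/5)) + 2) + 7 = 14*sqrt(115)/23 + 9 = 15.53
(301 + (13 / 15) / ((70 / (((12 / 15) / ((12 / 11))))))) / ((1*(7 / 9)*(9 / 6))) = 4740893 / 18375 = 258.01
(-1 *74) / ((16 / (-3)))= 13.88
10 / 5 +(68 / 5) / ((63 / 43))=3554 / 315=11.28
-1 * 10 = -10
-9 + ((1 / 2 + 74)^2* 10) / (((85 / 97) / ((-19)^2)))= 777412111 / 34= 22865062.09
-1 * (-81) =81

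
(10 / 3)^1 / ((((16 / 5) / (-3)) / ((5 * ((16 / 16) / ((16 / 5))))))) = -625 / 128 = -4.88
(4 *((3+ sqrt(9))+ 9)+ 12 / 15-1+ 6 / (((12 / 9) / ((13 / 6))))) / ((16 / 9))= 12519 / 320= 39.12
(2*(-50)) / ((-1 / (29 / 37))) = 2900 / 37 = 78.38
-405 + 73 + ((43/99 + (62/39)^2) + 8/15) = -9160363/27885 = -328.51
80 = 80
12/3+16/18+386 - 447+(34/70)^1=-17522/315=-55.63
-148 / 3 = -49.33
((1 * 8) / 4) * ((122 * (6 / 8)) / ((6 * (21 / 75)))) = 108.93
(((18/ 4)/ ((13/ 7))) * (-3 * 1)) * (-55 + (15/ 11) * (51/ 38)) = 4200525/ 10868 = 386.50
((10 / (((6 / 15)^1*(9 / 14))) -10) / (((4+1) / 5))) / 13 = 20 / 9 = 2.22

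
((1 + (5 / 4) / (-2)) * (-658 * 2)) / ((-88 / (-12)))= -2961 / 44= -67.30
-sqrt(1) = -1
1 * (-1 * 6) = -6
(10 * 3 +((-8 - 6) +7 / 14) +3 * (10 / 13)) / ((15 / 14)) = 1141 / 65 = 17.55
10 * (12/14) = 60/7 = 8.57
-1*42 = -42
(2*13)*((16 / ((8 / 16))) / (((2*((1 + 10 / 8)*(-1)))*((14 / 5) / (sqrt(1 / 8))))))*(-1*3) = 1040*sqrt(2) / 21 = 70.04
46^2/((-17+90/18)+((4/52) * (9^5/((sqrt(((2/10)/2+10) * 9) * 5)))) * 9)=361180040/10458304923+270719982 * sqrt(1010)/3486101641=2.50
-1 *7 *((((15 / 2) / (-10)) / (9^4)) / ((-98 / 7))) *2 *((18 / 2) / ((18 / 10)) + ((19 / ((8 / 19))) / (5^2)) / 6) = -6361 / 10497600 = -0.00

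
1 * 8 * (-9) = -72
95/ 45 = 19/ 9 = 2.11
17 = 17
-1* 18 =-18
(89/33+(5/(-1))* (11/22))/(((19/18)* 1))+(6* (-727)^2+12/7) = 4639430343/1463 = 3171175.90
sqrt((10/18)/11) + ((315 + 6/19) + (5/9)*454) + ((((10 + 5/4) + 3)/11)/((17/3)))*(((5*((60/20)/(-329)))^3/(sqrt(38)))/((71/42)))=-91125*sqrt(38)/270177762316 + sqrt(55)/33 + 97049/171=567.76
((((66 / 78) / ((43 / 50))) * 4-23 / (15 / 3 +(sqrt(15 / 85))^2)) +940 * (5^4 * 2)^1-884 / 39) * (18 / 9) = 173398380037 / 73788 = 2349953.65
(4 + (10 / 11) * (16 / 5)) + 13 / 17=1435 / 187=7.67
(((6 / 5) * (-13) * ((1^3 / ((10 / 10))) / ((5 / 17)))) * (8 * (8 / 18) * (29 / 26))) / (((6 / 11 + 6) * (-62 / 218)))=113.00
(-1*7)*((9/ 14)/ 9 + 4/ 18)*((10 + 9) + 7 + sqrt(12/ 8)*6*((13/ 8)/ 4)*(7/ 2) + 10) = -74 - 3367*sqrt(6)/ 384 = -95.48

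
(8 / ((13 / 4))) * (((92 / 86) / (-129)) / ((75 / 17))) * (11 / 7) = -275264 / 37858275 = -0.01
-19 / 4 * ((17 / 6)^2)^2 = -1586899 / 5184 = -306.11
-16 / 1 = -16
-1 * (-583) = 583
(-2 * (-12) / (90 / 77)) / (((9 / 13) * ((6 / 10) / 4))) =16016 / 81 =197.73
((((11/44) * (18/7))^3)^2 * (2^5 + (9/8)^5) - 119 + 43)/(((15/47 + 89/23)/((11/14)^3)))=-26132661142791060253/3065551907650011136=-8.52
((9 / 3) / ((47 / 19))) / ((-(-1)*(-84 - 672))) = -19 / 11844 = -0.00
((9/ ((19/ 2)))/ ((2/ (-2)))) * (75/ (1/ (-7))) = 9450/ 19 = 497.37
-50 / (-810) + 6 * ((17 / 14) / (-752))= 22189 / 426384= 0.05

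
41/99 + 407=40334/99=407.41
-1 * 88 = -88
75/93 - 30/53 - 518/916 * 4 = -760619/376247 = -2.02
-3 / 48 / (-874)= 1 / 13984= 0.00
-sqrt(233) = -15.26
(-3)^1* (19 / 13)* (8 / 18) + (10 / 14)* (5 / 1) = 443 / 273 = 1.62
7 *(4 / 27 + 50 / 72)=637 / 108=5.90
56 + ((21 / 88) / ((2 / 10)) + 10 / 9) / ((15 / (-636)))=-8257 / 198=-41.70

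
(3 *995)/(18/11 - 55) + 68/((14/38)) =528559/4109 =128.63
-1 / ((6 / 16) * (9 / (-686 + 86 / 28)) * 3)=67.45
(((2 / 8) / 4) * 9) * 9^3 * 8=6561 / 2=3280.50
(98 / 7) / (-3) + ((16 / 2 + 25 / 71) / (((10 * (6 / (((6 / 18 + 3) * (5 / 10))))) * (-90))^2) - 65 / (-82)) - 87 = -2776973843687 / 30558513600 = -90.87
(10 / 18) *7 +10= 125 / 9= 13.89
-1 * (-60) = 60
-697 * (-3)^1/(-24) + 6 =-81.12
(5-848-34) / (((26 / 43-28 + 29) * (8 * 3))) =-37711 / 1656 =-22.77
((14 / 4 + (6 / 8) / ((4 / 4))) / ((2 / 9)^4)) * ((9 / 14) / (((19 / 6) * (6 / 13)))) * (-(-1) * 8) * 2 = 13049829 / 1064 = 12264.88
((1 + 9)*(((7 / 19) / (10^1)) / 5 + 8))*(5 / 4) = 7607 / 76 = 100.09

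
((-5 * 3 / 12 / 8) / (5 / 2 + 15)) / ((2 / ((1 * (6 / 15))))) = -1 / 560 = -0.00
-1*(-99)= 99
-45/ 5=-9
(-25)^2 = 625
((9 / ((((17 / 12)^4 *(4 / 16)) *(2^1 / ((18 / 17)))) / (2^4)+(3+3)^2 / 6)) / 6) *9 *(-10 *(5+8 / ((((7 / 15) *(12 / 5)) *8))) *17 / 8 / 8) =-17667460800 / 511584311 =-34.53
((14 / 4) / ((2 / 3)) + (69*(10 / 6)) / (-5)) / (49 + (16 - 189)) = 71 / 496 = 0.14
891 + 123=1014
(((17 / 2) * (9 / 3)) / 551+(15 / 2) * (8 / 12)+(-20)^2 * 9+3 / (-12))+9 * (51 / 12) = 4014637 / 1102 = 3643.05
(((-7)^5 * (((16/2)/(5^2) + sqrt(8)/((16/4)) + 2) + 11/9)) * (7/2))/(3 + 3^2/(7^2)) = -4594546397/70200-5764801 * sqrt(2)/624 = -78514.54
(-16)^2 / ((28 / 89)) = 5696 / 7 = 813.71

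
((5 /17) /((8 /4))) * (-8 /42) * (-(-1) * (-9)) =30 /119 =0.25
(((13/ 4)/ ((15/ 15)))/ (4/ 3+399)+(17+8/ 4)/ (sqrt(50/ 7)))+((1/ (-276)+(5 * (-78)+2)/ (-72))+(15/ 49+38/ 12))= 19 * sqrt(14)/ 10+216010883/ 24363486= 15.98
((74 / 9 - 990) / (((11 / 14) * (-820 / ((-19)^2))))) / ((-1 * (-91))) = 1594898 / 263835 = 6.05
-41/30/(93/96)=-656/465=-1.41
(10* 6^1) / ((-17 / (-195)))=11700 / 17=688.24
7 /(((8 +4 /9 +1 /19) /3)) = 3591 /1453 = 2.47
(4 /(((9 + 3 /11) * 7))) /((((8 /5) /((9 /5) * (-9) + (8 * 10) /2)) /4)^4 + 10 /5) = 18536749 /601601787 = 0.03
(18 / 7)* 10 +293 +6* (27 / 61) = 137225 / 427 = 321.37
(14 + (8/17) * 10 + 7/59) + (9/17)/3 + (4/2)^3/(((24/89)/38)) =1146.33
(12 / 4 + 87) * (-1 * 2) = -180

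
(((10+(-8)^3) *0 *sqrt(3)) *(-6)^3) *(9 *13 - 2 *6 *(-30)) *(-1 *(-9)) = 0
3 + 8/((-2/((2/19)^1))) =2.58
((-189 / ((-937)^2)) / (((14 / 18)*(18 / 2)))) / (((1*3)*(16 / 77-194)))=77 / 1455672602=0.00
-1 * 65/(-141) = 65/141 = 0.46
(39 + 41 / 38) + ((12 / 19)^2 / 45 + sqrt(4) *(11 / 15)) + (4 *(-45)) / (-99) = 43.37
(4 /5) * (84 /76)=84 /95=0.88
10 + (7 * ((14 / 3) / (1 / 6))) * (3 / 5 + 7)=7498 / 5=1499.60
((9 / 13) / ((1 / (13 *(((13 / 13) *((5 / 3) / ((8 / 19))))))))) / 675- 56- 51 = -38501 / 360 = -106.95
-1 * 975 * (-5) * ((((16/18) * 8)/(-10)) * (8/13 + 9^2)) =-848800/3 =-282933.33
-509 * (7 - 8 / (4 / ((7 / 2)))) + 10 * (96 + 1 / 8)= 3845 / 4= 961.25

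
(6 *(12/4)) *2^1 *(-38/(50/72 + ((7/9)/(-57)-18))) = 2807136/35539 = 78.99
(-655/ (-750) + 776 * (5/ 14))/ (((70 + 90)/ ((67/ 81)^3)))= 87797832671/ 89282088000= 0.98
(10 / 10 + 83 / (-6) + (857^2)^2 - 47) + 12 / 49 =158588108061175 / 294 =539415333541.41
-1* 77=-77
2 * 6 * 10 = 120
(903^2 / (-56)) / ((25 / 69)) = -8037603 / 200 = -40188.02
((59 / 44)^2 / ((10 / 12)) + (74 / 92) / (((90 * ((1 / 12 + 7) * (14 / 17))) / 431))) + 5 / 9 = 118295579 / 35065800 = 3.37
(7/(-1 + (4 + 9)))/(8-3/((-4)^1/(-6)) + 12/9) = 7/58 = 0.12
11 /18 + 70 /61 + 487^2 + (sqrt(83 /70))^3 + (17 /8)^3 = 83 * sqrt(5810) /4900 + 66668551445 /281088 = 237181.65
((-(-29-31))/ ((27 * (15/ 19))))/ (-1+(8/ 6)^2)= 76/ 21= 3.62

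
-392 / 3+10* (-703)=-21482 / 3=-7160.67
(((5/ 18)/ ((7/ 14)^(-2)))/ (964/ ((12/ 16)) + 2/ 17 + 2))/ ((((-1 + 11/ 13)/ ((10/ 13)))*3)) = -85/ 945504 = -0.00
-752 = -752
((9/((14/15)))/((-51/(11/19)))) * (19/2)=-495/476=-1.04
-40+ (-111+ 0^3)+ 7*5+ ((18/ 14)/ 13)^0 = -115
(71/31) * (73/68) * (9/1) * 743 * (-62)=-34658721/34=-1019374.15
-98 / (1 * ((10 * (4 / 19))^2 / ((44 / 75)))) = -194579 / 15000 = -12.97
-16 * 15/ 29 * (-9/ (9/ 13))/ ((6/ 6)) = 3120/ 29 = 107.59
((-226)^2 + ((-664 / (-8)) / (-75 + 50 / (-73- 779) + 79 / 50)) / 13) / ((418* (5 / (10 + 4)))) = 1818605591159 / 5315457290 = 342.14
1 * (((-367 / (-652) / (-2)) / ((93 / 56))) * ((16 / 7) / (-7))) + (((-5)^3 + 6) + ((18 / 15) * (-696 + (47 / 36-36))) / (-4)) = 85114231 / 848904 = 100.26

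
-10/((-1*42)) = 5/21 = 0.24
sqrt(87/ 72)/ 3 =sqrt(174)/ 36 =0.37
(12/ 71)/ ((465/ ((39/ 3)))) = 52/ 11005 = 0.00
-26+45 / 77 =-1957 / 77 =-25.42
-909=-909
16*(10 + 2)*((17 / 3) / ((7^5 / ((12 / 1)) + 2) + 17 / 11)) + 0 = 143616 / 185345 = 0.77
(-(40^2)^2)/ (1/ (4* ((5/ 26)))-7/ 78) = -124800000/ 59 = -2115254.24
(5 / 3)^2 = 25 / 9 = 2.78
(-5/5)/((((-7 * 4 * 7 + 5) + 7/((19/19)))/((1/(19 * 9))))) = 1/31464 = 0.00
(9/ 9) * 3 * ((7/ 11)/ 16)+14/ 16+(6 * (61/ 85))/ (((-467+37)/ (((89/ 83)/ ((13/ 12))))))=3416378731/ 3470495600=0.98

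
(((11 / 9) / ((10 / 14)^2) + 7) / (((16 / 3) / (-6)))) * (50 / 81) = -1057 / 162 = -6.52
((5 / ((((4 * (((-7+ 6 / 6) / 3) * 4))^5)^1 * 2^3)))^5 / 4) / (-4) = 3125 / 22300745198530623141535718272648361505980416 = 0.00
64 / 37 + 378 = 14050 / 37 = 379.73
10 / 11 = 0.91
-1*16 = -16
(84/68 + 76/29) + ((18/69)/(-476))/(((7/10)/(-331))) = 4.12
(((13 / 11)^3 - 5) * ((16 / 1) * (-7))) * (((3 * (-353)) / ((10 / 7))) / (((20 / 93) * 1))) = -43027394508 / 33275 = -1293084.73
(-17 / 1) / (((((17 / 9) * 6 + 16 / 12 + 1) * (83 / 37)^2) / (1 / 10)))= -69819 / 2824490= -0.02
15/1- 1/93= 1394/93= 14.99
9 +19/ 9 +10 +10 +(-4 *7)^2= 7336/ 9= 815.11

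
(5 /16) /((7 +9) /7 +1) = 35 /368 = 0.10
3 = 3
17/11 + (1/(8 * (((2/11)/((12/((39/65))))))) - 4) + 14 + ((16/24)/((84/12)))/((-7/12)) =54185/2156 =25.13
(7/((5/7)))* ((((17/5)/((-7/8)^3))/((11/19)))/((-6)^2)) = -41344/17325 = -2.39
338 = 338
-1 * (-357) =357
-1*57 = -57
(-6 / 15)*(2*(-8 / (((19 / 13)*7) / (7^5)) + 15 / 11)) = 10985836 / 1045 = 10512.76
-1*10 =-10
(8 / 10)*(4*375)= 1200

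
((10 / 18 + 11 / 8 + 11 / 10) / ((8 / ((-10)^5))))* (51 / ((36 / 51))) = -197061875 / 72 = -2736970.49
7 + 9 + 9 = 25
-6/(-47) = 6/47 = 0.13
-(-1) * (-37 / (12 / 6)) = -37 / 2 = -18.50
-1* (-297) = 297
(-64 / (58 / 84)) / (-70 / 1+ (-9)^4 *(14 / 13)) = -78 / 5887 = -0.01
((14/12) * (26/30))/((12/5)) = 91/216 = 0.42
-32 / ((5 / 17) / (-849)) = 461856 / 5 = 92371.20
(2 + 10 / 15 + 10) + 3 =47 / 3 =15.67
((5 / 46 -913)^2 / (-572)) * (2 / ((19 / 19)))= -1763412049 / 605176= -2913.88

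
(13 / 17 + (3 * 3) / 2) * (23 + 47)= 6265 / 17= 368.53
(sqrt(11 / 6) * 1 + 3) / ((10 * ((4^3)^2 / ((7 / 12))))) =7 * sqrt(66) / 2949120 + 7 / 163840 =0.00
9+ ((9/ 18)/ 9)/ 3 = 487/ 54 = 9.02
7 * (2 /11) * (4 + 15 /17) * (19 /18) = 11039 /1683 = 6.56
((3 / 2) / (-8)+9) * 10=705 / 8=88.12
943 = 943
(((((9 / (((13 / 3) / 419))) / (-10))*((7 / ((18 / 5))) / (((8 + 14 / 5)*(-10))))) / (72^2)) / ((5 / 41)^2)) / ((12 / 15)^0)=4930373 / 242611200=0.02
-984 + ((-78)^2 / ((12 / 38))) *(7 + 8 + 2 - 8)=172410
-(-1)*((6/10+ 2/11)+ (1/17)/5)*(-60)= -8904/187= -47.61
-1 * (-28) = 28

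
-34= -34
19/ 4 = 4.75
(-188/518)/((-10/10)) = 94/259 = 0.36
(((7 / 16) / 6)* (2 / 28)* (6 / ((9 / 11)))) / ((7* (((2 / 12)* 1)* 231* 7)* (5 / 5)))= 1 / 49392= 0.00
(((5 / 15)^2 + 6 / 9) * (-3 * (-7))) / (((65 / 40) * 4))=98 / 39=2.51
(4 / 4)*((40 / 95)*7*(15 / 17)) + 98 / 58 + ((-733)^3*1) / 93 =-4234757.40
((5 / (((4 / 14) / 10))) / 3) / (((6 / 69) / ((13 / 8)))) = 52325 / 48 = 1090.10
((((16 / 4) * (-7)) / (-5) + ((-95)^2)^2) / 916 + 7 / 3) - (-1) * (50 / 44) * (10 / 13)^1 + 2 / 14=1223027297839 / 13753740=88923.25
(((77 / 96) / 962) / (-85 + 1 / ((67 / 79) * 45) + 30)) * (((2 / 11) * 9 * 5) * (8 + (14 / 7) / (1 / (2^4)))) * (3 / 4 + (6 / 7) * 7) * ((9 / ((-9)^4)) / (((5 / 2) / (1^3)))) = -1675 / 91112944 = -0.00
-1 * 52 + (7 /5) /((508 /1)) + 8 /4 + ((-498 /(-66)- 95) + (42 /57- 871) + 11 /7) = -3738849439 /3716020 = -1006.14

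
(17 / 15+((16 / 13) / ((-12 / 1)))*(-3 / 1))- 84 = -16099 / 195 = -82.56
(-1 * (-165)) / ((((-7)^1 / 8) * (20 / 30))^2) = 23760 / 49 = 484.90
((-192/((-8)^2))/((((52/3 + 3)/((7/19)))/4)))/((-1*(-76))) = -63/22021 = -0.00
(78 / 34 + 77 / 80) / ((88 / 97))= 429613 / 119680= 3.59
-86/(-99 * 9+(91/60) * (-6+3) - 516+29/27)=46440/761657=0.06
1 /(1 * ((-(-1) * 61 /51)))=51 /61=0.84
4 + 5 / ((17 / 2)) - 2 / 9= 668 / 153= 4.37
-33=-33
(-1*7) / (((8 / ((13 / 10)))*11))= -91 / 880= -0.10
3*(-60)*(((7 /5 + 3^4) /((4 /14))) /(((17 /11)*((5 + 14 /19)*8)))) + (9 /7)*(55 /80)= -151711065 /207536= -731.01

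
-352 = -352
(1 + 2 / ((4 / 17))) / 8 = 19 / 16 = 1.19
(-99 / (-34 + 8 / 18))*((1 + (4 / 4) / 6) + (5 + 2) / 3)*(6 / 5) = 18711 / 1510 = 12.39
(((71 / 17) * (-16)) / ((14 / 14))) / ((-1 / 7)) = 7952 / 17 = 467.76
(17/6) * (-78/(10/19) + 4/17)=-12577/30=-419.23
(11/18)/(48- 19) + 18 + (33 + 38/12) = 14143/261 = 54.19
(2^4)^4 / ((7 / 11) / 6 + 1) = 4325376 / 73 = 59251.73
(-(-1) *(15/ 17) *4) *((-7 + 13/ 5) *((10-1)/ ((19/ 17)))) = -2376/ 19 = -125.05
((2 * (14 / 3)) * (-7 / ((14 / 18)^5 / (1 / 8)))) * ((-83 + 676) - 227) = -3601989 / 343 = -10501.43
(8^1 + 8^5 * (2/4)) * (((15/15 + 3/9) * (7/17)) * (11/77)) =21856/17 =1285.65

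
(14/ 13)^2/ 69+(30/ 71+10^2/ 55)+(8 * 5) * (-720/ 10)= -26208294254/ 9107241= -2877.74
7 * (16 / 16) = 7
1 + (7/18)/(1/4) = 23/9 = 2.56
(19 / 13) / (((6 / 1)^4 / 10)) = 95 / 8424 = 0.01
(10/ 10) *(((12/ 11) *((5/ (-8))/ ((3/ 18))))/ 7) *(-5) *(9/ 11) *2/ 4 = 1.20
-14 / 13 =-1.08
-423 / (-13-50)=47 / 7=6.71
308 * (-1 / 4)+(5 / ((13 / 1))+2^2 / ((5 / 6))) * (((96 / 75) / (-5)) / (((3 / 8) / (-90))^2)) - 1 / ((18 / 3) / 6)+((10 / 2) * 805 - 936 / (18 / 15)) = -23817061 / 325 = -73283.26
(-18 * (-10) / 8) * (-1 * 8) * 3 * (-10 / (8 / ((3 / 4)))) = 2025 / 4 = 506.25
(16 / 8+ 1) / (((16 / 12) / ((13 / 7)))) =117 / 28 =4.18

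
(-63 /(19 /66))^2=17288964 /361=47891.87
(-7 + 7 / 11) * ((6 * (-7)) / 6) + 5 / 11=45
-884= -884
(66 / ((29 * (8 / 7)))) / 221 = 231 / 25636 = 0.01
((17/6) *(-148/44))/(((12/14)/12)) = -4403/33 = -133.42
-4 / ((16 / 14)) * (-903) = 6321 / 2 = 3160.50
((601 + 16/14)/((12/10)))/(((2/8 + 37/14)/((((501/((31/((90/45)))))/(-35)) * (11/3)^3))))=-1249196740/158193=-7896.66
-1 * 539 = -539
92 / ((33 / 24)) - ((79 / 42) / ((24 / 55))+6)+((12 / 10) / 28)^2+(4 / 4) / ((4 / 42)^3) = 2356082989 / 1940400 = 1214.23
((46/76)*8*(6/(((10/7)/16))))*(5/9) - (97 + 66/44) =82.27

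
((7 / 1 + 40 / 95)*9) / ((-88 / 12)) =-3807 / 418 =-9.11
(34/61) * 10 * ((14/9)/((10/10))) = 8.67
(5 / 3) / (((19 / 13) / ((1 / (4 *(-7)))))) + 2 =3127 / 1596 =1.96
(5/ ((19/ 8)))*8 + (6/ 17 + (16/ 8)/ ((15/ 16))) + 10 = 142096/ 4845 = 29.33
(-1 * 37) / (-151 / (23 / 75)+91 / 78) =5106 / 67789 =0.08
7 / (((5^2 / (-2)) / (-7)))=98 / 25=3.92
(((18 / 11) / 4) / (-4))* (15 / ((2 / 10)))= -675 / 88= -7.67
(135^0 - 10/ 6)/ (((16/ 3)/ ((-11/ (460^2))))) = 11/ 1692800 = 0.00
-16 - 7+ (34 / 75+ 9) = -1016 / 75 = -13.55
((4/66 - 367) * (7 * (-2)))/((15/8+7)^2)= 10849664/166353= 65.22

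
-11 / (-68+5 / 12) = 132 / 811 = 0.16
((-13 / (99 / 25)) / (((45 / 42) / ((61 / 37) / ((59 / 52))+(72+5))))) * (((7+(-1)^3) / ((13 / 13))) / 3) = -311698660 / 648351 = -480.76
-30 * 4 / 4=-30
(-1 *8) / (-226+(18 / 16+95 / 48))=0.04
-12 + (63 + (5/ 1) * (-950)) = -4699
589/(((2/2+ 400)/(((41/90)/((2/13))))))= 313937/72180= 4.35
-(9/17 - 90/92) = 351/782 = 0.45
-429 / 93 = -4.61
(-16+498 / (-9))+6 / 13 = -2764 / 39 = -70.87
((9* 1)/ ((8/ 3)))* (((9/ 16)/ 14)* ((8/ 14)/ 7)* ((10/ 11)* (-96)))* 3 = -10935/ 3773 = -2.90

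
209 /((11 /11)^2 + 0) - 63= 146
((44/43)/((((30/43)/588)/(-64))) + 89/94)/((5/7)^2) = -1271086803/11750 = -108177.60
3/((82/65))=195/82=2.38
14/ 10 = 7/ 5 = 1.40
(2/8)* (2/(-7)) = -0.07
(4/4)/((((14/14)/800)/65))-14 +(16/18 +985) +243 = 478934/9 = 53214.89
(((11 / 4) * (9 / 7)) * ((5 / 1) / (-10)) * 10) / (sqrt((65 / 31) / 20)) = -495 * sqrt(403) / 182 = -54.60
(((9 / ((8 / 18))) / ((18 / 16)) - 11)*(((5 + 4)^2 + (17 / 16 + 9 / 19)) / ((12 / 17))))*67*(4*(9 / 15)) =131612.20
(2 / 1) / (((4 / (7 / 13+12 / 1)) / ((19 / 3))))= 3097 / 78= 39.71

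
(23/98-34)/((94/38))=-13.65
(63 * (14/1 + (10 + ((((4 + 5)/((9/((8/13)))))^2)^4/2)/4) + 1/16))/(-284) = -19787662567071/3706680396224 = -5.34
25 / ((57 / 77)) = 1925 / 57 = 33.77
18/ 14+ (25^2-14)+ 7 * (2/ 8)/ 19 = 325785/ 532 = 612.38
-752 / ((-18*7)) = 376 / 63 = 5.97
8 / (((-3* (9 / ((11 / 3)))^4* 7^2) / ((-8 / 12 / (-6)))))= -117128 / 703096443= -0.00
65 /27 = 2.41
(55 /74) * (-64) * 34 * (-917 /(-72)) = -6859160 /333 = -20598.08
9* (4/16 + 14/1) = 513/4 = 128.25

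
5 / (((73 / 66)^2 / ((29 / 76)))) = 157905 / 101251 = 1.56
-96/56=-12/7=-1.71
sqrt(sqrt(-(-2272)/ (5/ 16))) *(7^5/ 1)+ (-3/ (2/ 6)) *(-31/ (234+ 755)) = 279/ 989+ 67228 *142^(1/ 4) *5^(3/ 4)/ 5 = 155196.02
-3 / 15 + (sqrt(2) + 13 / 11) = 54 / 55 + sqrt(2) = 2.40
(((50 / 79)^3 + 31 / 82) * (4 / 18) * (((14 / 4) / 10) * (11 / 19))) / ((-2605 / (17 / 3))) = -11141426527 / 180093883950900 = -0.00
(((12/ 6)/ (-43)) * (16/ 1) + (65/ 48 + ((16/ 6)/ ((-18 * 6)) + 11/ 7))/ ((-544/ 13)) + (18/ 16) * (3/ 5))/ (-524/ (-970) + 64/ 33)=-156813403813/ 2807284773888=-0.06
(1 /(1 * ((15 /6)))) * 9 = 18 /5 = 3.60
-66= -66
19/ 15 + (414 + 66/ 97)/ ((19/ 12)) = 7275337/ 27645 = 263.17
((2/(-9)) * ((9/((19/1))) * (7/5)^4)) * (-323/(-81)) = -1.61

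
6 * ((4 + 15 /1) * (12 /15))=456 /5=91.20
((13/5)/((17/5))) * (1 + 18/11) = 377/187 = 2.02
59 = 59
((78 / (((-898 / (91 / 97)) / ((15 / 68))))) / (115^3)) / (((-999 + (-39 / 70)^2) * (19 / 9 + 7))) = 521703 / 401650629012041914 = 0.00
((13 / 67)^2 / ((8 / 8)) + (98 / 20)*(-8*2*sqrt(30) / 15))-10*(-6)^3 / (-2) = -4847951 / 4489-392*sqrt(30) / 75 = -1108.59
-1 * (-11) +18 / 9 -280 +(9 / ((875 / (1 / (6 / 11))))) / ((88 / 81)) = -3737757 / 14000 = -266.98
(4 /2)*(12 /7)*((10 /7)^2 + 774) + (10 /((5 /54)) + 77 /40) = 2770.64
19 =19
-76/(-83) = 76/83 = 0.92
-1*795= -795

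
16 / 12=4 / 3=1.33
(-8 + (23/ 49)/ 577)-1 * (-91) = 2346682/ 28273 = 83.00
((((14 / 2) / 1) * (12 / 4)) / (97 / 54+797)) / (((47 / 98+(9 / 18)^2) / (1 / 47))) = 222264 / 289910335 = 0.00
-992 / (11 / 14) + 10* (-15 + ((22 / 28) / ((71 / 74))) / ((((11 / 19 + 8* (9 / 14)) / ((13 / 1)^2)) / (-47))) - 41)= -7839767578 / 594341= -13190.69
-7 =-7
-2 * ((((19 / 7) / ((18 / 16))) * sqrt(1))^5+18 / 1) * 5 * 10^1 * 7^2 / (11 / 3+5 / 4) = -39600267922400 / 398324871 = -99417.01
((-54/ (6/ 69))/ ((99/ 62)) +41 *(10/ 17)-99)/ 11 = -86729/ 2057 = -42.16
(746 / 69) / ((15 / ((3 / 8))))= 373 / 1380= 0.27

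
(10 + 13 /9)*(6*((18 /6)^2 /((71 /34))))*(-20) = -420240 /71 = -5918.87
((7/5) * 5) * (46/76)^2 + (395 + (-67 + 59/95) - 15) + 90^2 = 60764859/7220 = 8416.19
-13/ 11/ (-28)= 13/ 308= 0.04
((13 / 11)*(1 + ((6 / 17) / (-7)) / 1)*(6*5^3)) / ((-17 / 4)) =-4407000 / 22253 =-198.04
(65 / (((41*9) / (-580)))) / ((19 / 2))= -75400 / 7011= -10.75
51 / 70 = 0.73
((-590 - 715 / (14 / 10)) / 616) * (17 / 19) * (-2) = 130985 / 40964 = 3.20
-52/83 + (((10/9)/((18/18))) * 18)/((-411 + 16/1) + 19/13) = -71903/106157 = -0.68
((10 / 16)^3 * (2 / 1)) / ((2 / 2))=125 / 256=0.49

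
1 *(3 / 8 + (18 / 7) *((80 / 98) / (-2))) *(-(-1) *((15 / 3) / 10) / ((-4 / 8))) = 1851 / 2744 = 0.67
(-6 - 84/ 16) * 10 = -225/ 2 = -112.50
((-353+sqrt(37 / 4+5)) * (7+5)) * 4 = -16944+24 * sqrt(57) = -16762.80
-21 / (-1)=21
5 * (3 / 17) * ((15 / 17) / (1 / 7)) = 1575 / 289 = 5.45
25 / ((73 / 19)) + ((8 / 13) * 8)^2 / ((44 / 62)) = 5517649 / 135707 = 40.66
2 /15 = 0.13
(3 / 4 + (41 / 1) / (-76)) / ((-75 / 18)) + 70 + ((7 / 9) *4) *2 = 325634 / 4275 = 76.17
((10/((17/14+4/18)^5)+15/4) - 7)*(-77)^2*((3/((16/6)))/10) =-66974266683199953/62164558368320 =-1077.37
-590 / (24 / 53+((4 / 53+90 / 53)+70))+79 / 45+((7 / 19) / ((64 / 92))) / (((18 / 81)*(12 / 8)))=-21053231 / 4363920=-4.82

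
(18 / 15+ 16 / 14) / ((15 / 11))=902 / 525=1.72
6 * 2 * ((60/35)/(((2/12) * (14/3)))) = 1296/49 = 26.45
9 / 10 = 0.90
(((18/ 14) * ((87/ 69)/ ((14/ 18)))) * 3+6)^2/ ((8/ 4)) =190688481/ 2540258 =75.07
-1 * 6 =-6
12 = 12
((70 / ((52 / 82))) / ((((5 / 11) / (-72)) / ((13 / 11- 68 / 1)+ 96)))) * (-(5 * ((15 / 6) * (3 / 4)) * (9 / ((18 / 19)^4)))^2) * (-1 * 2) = -325967648391293125 / 29113344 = -11196503170.21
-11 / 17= -0.65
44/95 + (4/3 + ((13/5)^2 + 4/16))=50197/5700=8.81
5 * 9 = 45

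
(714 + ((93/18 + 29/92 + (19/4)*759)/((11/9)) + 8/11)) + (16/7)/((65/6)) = 3669.17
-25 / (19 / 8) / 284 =-50 / 1349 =-0.04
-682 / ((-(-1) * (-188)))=341 / 94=3.63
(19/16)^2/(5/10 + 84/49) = 2527/3968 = 0.64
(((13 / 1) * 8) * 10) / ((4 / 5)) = 1300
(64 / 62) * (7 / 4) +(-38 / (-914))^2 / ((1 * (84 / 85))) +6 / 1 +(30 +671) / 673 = 3239083684807 / 366006201708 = 8.85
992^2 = 984064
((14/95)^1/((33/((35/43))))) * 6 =196/8987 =0.02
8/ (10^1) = 4/ 5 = 0.80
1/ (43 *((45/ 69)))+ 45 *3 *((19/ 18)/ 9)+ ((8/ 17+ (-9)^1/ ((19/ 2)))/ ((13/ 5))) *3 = 82977829/ 5416710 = 15.32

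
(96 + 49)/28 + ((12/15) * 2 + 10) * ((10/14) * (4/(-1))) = -783/28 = -27.96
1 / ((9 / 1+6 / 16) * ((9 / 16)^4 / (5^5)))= 65536000 / 19683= 3329.57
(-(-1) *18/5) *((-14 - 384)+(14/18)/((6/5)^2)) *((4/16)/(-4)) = 128777/1440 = 89.43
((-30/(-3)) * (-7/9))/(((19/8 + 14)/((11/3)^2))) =-67760/10611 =-6.39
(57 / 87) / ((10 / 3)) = 0.20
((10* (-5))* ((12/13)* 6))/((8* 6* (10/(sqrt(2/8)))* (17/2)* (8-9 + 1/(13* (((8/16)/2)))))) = 5/102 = 0.05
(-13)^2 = 169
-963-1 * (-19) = -944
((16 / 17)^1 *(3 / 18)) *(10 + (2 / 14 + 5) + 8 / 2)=1072 / 357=3.00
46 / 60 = 23 / 30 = 0.77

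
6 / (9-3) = 1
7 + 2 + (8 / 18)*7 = 109 / 9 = 12.11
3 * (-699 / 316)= -2097 / 316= -6.64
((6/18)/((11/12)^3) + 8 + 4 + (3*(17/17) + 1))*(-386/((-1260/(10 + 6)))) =33770368/419265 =80.55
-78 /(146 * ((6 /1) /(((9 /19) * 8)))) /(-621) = 52 /95703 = 0.00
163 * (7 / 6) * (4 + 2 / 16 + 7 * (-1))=-26243 / 48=-546.73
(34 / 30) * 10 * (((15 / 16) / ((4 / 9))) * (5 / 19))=3825 / 608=6.29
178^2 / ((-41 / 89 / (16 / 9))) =-45118016 / 369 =-122271.05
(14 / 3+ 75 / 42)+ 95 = 4261 / 42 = 101.45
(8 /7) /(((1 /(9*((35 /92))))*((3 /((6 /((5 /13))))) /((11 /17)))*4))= 1287 /391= 3.29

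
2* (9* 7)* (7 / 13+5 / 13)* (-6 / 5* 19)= -172368 / 65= -2651.82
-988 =-988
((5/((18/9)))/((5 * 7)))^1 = 1/14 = 0.07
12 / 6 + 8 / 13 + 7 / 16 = 635 / 208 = 3.05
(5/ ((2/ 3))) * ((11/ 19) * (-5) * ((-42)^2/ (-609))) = 34650/ 551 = 62.89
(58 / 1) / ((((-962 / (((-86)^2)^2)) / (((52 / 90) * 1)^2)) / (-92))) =7588972408576 / 74925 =101287586.37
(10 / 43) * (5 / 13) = 50 / 559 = 0.09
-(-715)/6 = 715/6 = 119.17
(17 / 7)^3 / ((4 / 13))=63869 / 1372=46.55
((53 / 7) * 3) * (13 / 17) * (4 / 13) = 636 / 119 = 5.34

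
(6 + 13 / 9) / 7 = 67 / 63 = 1.06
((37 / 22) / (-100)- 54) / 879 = -118837 / 1933800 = -0.06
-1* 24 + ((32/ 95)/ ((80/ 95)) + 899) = 4377/ 5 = 875.40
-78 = -78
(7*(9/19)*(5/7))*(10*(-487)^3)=-51975586350/19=-2735557176.32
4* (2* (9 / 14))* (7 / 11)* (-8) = -288 / 11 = -26.18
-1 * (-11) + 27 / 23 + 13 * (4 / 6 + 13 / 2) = 14537 / 138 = 105.34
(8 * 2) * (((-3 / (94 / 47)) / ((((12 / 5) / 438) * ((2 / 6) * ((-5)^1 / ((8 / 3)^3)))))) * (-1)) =-149504 / 3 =-49834.67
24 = 24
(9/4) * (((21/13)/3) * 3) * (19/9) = 399/52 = 7.67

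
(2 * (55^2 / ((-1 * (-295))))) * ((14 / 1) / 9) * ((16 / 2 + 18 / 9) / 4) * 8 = 338800 / 531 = 638.04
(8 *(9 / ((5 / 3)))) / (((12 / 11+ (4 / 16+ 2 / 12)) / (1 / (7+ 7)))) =14256 / 6965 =2.05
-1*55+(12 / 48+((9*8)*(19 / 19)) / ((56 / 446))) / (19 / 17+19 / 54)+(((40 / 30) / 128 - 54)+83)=364.40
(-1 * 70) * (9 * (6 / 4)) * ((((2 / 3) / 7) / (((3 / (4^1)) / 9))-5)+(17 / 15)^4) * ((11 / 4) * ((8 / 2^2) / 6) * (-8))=-17209016 / 1125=-15296.90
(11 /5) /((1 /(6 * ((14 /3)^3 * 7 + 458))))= 694628 /45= 15436.18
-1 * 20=-20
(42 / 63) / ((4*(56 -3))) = 1 / 318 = 0.00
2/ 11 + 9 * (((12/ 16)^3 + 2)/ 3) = 5243/ 704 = 7.45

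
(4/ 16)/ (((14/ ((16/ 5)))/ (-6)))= -12/ 35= -0.34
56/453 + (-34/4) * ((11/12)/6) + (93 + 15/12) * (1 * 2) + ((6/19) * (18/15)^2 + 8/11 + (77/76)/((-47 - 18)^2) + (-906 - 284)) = -19229156975297/19200495600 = -1001.49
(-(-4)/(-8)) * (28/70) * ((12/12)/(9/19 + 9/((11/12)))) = -209/10755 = -0.02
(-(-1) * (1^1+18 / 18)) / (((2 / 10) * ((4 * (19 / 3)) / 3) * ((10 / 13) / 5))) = 585 / 76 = 7.70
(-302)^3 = -27543608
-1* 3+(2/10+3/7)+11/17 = -1026/595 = -1.72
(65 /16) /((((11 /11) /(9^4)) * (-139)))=-426465 /2224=-191.76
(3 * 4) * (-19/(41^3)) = -228/68921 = -0.00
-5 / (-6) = 5 / 6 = 0.83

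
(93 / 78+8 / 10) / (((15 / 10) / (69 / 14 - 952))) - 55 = -1312.91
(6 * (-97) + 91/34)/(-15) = 19697/510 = 38.62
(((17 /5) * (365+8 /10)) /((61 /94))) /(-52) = -1461371 /39650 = -36.86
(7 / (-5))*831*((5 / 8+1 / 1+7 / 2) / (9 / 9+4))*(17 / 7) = -579207 / 200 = -2896.04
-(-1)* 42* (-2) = -84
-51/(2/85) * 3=-13005/2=-6502.50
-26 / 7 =-3.71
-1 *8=-8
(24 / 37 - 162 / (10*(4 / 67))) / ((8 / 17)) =-3405423 / 5920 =-575.24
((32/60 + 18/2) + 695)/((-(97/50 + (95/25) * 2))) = -105680/1431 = -73.85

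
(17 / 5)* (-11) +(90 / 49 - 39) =-18268 / 245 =-74.56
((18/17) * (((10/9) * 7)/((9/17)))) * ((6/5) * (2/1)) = 37.33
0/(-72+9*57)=0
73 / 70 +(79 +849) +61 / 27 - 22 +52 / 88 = 9458338 / 10395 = 909.89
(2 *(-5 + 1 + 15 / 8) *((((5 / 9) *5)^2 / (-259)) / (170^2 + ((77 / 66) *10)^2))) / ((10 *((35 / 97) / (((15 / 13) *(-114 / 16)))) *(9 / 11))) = -1723205 / 141907252032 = -0.00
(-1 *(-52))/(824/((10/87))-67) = 260/35509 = 0.01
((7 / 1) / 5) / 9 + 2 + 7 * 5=37.16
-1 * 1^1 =-1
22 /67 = 0.33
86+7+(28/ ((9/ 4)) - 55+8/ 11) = 5066/ 99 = 51.17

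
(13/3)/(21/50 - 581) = -50/6699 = -0.01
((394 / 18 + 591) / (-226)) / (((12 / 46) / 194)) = -6153098 / 3051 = -2016.75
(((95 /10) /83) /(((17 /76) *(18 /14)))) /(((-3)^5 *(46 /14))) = -35378 /70974711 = -0.00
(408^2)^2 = 27710263296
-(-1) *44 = 44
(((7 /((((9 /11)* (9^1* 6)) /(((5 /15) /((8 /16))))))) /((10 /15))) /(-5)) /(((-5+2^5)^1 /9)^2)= -77 /21870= -0.00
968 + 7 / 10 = 9687 / 10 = 968.70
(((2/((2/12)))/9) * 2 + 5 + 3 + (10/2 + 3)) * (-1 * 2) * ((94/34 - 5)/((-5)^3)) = -0.67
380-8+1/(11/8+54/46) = 174652/469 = 372.39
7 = 7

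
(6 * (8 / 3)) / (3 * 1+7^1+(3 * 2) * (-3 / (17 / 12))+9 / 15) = -1360 / 179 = -7.60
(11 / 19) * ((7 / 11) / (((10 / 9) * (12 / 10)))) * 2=21 / 38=0.55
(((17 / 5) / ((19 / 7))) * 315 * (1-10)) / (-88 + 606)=-9639 / 1406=-6.86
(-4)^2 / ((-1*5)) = -16 / 5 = -3.20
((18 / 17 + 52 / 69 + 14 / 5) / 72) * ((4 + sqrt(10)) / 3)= 6763 * sqrt(10) / 316710 + 13526 / 158355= 0.15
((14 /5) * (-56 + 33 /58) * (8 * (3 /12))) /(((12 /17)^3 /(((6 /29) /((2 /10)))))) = -110567065 /121104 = -912.99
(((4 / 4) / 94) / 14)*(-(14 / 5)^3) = -98 / 5875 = -0.02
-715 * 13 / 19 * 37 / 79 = -343915 / 1501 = -229.12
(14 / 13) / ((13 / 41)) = 574 / 169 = 3.40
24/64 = 3/8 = 0.38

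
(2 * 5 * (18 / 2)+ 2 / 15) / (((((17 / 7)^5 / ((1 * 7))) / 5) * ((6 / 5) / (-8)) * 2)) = -1590614480 / 12778713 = -124.47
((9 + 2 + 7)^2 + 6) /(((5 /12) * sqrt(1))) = 792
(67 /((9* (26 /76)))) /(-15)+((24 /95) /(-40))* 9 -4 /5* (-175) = 23090153 /166725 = 138.49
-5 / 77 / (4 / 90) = -225 / 154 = -1.46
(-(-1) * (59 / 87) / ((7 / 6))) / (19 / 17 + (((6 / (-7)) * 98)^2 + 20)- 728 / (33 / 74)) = 66198 / 620051117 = 0.00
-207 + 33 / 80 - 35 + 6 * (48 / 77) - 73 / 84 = -630211 / 2640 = -238.72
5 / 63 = 0.08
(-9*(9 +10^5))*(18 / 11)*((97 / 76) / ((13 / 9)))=-543995109 / 418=-1301423.71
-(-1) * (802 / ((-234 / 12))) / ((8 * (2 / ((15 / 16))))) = -2.41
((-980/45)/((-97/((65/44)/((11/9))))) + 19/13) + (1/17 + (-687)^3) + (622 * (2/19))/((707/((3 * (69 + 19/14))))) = -79084362046374993664/243904848187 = -324242681.66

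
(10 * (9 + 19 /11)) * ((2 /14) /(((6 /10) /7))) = 5900 /33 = 178.79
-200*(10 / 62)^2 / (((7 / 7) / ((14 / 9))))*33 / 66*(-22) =770000 / 8649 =89.03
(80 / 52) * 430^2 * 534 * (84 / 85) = 33175497600 / 221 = 150115373.76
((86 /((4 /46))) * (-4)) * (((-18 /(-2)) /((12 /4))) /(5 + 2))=-11868 /7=-1695.43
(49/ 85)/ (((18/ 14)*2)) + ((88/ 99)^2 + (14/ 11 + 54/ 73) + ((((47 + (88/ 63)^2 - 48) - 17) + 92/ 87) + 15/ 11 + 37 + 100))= 1986036209401/ 15712437510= 126.40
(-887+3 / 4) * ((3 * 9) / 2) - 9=-95787 / 8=-11973.38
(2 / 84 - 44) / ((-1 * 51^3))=1847 / 5571342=0.00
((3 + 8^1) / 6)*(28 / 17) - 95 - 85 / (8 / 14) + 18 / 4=-48191 / 204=-236.23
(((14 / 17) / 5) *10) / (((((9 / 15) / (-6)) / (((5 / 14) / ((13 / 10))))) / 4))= -4000 / 221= -18.10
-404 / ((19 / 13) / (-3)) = 15756 / 19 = 829.26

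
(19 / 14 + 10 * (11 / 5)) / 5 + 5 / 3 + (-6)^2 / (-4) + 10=7.34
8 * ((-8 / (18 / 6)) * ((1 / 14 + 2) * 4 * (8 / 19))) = -74.43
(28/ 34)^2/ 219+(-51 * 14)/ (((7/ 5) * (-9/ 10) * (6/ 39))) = 233122046/ 63291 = 3683.34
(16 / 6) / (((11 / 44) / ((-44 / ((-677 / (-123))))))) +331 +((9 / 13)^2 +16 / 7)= 199017164 / 800891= 248.49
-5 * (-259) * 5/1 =6475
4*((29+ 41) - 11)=236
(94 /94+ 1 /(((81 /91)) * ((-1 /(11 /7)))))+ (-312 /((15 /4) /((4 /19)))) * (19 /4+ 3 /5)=-3634922 /38475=-94.47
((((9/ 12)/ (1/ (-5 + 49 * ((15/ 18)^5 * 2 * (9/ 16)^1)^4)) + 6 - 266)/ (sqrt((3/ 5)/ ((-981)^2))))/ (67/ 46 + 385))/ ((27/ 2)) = -63.65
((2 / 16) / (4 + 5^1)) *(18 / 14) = 1 / 56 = 0.02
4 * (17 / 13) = 68 / 13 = 5.23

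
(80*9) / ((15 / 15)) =720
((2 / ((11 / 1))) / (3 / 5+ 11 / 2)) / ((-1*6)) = -10 / 2013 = -0.00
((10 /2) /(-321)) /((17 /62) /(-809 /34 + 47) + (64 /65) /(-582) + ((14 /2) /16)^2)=-65797971200 /851309708393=-0.08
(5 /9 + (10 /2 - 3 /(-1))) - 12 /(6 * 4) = 145 /18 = 8.06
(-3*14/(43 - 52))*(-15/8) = -35/4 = -8.75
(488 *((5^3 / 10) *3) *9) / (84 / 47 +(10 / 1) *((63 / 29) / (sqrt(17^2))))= 636043950 / 11837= 53733.54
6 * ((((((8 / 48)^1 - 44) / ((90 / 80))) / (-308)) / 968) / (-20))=-263 / 6708240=-0.00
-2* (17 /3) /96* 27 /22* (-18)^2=-4131 /88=-46.94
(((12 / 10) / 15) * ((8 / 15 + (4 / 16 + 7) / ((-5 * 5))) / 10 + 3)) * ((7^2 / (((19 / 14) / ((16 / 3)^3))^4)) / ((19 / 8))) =9614549089003041386921984 / 12336567456178125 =779353667.31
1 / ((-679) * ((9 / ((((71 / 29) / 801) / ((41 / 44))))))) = -3124 / 5820049179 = -0.00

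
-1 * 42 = -42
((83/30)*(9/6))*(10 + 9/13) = 11537/260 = 44.37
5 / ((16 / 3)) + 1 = 31 / 16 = 1.94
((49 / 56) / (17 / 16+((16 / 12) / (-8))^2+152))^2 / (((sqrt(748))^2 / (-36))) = -142884 / 90878638675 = -0.00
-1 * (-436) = 436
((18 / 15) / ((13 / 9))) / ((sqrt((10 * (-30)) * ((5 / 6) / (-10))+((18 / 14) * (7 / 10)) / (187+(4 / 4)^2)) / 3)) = 324 * sqrt(22094230) / 3055585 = 0.50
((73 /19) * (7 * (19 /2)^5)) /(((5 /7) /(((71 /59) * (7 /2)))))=231680633849 /18880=12271220.01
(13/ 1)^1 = 13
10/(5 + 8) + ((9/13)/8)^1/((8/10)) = 365/416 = 0.88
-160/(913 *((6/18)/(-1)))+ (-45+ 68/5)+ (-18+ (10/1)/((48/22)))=-2426257/54780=-44.29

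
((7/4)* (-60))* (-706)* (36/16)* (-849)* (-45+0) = 12744614925/2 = 6372307462.50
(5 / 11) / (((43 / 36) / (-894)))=-160920 / 473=-340.21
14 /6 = 7 /3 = 2.33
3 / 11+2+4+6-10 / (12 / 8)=185 / 33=5.61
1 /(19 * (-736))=-1 /13984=-0.00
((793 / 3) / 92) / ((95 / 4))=793 / 6555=0.12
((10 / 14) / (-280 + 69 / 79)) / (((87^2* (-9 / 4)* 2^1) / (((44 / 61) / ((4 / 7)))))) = 8690 / 91630306431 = 0.00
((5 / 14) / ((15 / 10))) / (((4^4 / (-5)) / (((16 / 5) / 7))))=-5 / 2352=-0.00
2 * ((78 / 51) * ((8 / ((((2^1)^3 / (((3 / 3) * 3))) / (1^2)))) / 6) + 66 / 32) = 769 / 136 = 5.65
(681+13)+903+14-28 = 1583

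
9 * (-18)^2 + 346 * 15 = 8106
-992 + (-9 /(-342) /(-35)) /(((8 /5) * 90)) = -189987841 /191520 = -992.00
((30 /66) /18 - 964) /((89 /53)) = -10115951 /17622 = -574.05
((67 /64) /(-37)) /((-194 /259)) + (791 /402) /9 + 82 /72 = 31339013 /22460544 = 1.40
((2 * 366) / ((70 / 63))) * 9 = 29646 / 5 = 5929.20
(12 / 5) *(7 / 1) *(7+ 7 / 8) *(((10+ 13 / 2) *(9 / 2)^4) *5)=286446699 / 64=4475729.67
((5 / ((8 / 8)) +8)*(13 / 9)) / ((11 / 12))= 676 / 33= 20.48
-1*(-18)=18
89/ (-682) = -89/ 682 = -0.13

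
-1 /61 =-0.02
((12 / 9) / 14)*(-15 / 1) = -10 / 7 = -1.43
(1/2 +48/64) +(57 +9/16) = 58.81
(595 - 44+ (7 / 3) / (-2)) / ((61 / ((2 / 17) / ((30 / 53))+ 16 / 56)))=2906419 / 653310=4.45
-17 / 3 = -5.67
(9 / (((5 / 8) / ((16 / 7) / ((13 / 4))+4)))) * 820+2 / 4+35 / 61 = 616578449 / 11102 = 55537.60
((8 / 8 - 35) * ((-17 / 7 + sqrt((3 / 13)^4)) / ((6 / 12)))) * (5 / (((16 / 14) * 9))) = 119425 / 1521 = 78.52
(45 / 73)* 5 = 225 / 73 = 3.08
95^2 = 9025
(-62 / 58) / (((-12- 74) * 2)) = 31 / 4988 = 0.01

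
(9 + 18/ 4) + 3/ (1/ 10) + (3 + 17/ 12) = 47.92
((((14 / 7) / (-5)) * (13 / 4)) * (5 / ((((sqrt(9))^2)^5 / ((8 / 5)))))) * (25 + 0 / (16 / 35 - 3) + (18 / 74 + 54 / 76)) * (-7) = 6641362 / 207557235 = 0.03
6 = 6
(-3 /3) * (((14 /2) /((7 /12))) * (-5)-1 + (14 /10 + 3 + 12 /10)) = 277 /5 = 55.40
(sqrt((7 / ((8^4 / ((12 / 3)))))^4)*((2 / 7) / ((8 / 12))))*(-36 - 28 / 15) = -497 / 655360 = -0.00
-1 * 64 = -64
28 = 28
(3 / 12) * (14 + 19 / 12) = 187 / 48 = 3.90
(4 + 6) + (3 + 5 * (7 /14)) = 31 /2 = 15.50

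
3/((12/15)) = 15/4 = 3.75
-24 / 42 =-4 / 7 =-0.57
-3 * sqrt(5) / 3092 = -0.00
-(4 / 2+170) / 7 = -172 / 7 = -24.57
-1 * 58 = -58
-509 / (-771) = 509 / 771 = 0.66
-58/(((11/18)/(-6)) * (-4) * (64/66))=-2349/16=-146.81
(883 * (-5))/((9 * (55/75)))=-22075/33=-668.94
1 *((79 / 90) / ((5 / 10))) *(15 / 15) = 79 / 45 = 1.76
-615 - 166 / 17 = -10621 / 17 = -624.76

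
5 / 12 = 0.42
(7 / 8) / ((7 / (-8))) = -1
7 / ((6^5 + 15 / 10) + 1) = 14 / 15557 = 0.00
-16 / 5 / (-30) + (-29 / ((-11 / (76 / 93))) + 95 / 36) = 1503811 / 306900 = 4.90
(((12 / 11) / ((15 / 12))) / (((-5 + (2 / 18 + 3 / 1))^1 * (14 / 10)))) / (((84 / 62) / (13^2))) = -377208 / 9163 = -41.17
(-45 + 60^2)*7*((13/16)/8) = 323505/128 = 2527.38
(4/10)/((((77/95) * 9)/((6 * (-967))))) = -73492/231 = -318.15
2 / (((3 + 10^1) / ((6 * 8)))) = 96 / 13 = 7.38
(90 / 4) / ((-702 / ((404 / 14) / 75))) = -101 / 8190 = -0.01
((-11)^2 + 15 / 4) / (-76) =-499 / 304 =-1.64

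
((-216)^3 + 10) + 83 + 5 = -10077598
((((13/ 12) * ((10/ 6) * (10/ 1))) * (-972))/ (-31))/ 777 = 5850/ 8029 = 0.73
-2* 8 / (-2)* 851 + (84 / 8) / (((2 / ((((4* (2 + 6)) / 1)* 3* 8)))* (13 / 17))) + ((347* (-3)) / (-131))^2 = 2709188581 / 223093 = 12143.76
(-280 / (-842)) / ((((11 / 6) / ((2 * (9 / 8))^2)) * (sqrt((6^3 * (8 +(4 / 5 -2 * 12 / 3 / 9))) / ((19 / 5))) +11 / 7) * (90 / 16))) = -100548 / 175286297 +148176 * sqrt(10146) / 1928149267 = 0.01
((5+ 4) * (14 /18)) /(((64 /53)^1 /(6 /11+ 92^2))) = 17271905 /352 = 49067.91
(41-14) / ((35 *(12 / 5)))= 9 / 28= 0.32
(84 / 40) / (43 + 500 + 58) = 0.00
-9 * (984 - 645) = -3051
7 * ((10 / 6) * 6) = 70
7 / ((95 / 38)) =14 / 5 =2.80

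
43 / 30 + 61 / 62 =1124 / 465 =2.42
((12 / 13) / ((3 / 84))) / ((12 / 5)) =140 / 13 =10.77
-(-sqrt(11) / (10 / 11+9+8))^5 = 19487171 * sqrt(11) / 296709280757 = 0.00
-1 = -1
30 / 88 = 15 / 44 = 0.34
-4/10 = -2/5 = -0.40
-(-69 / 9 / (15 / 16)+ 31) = -1027 / 45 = -22.82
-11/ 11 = -1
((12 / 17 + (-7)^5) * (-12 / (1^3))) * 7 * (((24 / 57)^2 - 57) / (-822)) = 82049907674 / 840769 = 97589.12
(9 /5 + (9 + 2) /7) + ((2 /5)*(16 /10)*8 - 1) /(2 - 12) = 5179 /1750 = 2.96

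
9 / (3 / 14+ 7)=126 / 101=1.25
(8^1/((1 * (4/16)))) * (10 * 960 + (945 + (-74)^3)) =-12629728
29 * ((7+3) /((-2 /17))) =-2465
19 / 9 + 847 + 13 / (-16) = 122155 / 144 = 848.30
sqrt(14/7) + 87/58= sqrt(2) + 3/2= 2.91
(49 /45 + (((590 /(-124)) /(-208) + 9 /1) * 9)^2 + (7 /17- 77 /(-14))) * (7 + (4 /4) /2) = 839860623184253 /16963295232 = 49510.46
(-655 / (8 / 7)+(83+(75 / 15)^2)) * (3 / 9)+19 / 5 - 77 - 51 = -33509 / 120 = -279.24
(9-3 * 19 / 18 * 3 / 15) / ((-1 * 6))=-251 / 180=-1.39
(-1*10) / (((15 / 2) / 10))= -40 / 3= -13.33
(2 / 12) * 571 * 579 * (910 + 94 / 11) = 556745556 / 11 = 50613232.36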